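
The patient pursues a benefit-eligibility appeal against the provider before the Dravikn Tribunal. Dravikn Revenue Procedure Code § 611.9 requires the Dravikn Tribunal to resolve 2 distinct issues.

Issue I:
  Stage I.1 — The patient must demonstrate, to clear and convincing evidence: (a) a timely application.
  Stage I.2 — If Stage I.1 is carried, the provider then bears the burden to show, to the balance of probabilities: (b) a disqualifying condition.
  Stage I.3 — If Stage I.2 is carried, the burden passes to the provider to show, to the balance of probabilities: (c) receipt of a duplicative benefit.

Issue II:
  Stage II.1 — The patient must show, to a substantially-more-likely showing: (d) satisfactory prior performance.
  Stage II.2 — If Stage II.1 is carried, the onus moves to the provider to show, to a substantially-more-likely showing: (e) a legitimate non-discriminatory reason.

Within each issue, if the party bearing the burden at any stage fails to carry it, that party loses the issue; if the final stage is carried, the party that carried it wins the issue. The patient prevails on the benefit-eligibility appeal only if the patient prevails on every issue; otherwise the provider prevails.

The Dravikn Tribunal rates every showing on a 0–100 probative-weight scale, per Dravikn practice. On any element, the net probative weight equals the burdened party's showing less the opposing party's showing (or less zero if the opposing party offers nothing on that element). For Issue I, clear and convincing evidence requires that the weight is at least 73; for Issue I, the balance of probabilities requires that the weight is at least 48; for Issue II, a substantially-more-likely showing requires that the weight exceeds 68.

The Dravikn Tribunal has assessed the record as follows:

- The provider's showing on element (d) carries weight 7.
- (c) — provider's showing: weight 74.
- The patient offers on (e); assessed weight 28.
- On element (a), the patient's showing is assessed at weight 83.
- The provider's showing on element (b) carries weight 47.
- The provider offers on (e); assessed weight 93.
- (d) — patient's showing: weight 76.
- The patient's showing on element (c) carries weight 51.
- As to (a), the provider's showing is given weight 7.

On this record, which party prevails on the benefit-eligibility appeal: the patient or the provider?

— Issue I —
At Stage I.1 the patient must meet clear and convincing evidence (weight is at least 73): on (a) the weight is 83 less the opposing 7 gives net 76, which does reach 73, so (a) meets the standard.
  Stage I.1 carried; the burden shifts to the provider.
At Stage I.2 the provider must meet the balance of probabilities (weight is at least 48): on (b) the weight is 47, < 48, so (b) does not meet the standard.
  Stage I.2 not carried; the provider fails its burden.
The patient prevails on this issue.
— Issue II —
At Stage II.1 the patient must meet a substantially-more-likely showing (weight exceeds 68): on (d) the weight is 76 less the opposing 7 gives net 69, which does exceed 68, so (d) meets the standard.
  All elements met. The burden passes to the provider.
At Stage II.2 the provider must meet a substantially-more-likely showing (weight exceeds 68): on (e) the weight is 93 less the opposing 28 gives net 65, ≤ 68, so (e) does not meet the standard.
  The provider does not carry Stage II.2.
The patient prevails on this issue.
Per-issue: Issue I → patient; Issue II → patient. The patient must prevail on every issue; overall, the patient prevails.

patient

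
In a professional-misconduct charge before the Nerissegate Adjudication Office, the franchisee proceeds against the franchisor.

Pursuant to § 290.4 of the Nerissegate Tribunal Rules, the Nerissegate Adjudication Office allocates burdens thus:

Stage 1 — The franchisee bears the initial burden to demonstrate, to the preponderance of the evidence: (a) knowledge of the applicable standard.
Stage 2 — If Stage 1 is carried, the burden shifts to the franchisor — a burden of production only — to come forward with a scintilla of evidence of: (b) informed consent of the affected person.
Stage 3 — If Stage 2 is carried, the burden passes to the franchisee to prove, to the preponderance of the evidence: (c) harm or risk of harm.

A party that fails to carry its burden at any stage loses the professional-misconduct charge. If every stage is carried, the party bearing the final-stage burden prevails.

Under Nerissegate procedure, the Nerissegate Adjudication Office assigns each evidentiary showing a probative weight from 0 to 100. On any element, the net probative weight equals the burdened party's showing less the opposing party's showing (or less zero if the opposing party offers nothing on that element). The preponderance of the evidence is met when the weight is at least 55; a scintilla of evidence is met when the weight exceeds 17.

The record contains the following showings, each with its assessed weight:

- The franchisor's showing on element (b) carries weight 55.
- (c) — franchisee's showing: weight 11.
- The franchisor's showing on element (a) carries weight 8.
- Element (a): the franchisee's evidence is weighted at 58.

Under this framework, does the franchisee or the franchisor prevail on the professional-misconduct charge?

At Stage 1 the franchisee must meet the preponderance of the evidence (weight is at least 55): on (a) the weight is 58 less the opposing 8 gives net 50, < 55, so (a) does not meet the standard.
  Not every element is met, so the franchisee fails to carry Stage 1.
The franchisor prevails.

franchisor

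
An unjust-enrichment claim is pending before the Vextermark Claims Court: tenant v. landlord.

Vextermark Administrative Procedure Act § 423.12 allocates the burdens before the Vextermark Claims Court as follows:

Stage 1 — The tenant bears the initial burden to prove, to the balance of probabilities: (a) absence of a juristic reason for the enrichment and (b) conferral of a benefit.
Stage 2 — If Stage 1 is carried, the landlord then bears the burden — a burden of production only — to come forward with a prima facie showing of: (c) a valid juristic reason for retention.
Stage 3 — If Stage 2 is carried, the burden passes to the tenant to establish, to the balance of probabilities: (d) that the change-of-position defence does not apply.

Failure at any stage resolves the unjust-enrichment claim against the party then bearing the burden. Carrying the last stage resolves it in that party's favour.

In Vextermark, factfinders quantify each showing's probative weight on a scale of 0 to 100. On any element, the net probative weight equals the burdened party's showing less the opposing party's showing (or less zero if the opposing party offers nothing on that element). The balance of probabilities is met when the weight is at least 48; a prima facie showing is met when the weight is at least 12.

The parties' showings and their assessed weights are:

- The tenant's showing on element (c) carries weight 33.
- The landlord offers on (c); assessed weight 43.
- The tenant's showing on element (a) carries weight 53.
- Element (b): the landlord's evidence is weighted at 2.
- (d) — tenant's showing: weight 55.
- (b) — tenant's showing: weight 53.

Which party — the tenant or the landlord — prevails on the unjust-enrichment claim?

tenant

Stage 1 (tenant, the balance of probabilities, weight is at least 48): (a) 53 ≥ 48 — meets; (b) net 53−2=51 ≥ 48 — meets.
  The tenant carries Stage 1; the landlord now bears the burden.
Stage 2 (landlord, a prima facie showing, weight is at least 12): (c) net 43−33=10 < 12 — fails.
  The landlord does not carry Stage 2.
So the tenant prevails.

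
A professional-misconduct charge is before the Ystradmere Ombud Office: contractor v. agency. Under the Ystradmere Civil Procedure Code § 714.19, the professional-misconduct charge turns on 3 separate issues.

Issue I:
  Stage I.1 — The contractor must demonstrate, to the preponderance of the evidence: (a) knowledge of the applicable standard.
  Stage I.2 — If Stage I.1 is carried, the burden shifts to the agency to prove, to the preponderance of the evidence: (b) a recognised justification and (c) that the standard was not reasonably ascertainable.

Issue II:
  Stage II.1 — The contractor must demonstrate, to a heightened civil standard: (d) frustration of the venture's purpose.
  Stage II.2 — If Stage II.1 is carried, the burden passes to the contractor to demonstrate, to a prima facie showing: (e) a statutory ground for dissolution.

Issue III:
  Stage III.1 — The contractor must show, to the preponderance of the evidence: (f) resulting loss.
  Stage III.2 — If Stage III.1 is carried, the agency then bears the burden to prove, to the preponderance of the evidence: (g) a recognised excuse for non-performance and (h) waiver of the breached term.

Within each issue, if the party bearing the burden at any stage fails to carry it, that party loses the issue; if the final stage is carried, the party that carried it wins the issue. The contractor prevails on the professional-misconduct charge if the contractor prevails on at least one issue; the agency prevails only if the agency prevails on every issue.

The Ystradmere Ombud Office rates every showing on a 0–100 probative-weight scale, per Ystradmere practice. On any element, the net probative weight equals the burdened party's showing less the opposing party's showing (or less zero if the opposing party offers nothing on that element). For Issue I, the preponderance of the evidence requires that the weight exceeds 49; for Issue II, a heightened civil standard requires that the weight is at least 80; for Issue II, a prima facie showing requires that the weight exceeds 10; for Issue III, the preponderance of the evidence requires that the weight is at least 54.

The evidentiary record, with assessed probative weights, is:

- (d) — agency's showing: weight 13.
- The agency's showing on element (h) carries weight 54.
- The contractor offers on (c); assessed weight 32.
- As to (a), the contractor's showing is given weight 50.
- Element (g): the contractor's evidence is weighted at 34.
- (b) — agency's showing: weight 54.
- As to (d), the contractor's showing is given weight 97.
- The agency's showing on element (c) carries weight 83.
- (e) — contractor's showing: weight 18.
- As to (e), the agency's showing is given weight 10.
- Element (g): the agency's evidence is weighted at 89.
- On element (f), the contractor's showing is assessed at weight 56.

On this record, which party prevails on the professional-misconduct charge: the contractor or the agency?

— Issue I —
Stage I.1 (contractor, the preponderance of the evidence, weight exceeds 49): (a) 50 > 49 — meets.
  Stage I.1 is satisfied; the onus moves to the agency.
Stage I.2 (agency, the preponderance of the evidence, weight exceeds 49): (b) 54 > 49 — meets; (c) net 83−32=51 > 49 — meets.
  Stage I.2 carried; the final stage is satisfied.
With every stage satisfied, the agency prevails on this issue.
— Issue II —
Stage II.1 (contractor, a heightened civil standard, weight is at least 80): (d) net 97−13=84 ≥ 80 — meets.
  All elements met. The contractor retains the burden for Stage II.2.
Stage II.2 (contractor, a prima facie showing, weight exceeds 10): (e) net 18−10=8 ≤ 10 — fails.
  Not every element is met, so the contractor fails to carry Stage II.2.
The analysis ends at Stage II.2; the agency prevails on this issue.
— Issue III —
Stage III.1 — burden on contractor; standard: the preponderance of the evidence (weight is at least 54).
    (f): 56 ≥ 54 [met]
  Stage III.1 carried; the burden shifts to the agency.
Stage III.2 — burden on agency; standard: the preponderance of the evidence (weight is at least 54).
    (g): 89 − 34 = 55 ≥ 54 [met]
    (h): 54 ≥ 54 [met]
  The agency carries the last stage.
Every stage carried; the agency prevails on this issue.
Per-issue: Issue I → agency; Issue II → agency; Issue III → agency. The contractor must prevail on at least one issue; overall, the agency prevails.

agency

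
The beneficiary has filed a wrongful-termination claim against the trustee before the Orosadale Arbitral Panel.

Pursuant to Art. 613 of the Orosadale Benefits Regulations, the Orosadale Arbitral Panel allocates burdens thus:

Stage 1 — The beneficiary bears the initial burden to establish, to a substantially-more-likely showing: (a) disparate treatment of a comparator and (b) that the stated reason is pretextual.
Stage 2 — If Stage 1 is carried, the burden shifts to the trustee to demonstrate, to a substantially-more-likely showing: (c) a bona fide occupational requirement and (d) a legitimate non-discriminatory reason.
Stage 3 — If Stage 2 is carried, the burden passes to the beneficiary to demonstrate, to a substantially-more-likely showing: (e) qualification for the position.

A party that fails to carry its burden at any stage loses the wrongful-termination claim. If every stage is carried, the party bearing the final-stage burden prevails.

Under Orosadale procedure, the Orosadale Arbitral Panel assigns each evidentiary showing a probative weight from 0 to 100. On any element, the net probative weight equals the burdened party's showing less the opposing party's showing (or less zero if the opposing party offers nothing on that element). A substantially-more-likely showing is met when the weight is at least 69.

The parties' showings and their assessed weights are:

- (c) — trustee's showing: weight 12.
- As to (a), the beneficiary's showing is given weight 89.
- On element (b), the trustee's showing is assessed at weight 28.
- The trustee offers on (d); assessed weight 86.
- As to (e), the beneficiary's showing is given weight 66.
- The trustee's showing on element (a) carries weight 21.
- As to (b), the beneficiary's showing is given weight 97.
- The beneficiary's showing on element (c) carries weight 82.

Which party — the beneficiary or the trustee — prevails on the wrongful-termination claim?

trustee

At Stage 1 the beneficiary must meet a substantially-more-likely showing (weight is at least 69): on (a) the weight is 89 less the opposing 21 gives net 68, < 69, so (a) does not meet the standard; on (b) the weight is 97 less the opposing 28 gives net 69, ≥ 69, so (b) meets the standard.
  Not every element is met, so the beneficiary fails to carry Stage 1.
So the trustee prevails.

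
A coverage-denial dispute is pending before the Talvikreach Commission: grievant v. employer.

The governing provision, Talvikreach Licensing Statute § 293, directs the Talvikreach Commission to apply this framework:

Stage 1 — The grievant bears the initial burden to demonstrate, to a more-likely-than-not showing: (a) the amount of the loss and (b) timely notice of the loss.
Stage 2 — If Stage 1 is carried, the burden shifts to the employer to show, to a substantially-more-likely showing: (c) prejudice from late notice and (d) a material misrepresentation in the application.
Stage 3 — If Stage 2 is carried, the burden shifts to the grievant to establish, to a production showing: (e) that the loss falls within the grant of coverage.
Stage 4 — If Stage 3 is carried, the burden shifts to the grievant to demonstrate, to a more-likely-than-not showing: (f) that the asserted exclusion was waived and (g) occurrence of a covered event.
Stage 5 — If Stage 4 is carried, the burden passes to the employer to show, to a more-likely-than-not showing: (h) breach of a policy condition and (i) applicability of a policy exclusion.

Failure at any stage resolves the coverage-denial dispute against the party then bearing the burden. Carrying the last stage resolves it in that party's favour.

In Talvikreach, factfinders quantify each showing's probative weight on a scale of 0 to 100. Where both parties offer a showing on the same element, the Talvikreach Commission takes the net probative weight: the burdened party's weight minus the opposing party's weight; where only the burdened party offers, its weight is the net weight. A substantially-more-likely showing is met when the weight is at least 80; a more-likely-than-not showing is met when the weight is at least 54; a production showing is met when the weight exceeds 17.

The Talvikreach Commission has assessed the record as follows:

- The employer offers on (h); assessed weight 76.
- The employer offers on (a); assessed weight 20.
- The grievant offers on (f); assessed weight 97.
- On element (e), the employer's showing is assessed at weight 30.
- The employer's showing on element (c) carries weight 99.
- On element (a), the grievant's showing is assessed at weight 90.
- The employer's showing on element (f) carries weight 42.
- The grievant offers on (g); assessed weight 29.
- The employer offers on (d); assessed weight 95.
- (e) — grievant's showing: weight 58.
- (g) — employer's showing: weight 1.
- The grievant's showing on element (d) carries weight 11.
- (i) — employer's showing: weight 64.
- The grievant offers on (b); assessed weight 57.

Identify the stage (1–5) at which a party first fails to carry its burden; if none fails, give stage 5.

Stage 1 (grievant, a more-likely-than-not showing, weight is at least 54): (a) net 90−20=70 ≥ 54 — meets; (b) 57 ≥ 54 — meets.
  All elements met. The burden passes to the employer.
Stage 2 (employer, a substantially-more-likely showing, weight is at least 80): (c) 99 ≥ 80 — meets; (d) net 95−11=84 ≥ 80 — meets.
  Stage 2 is satisfied; the onus moves to the grievant.
Stage 3 (grievant, a production showing, weight exceeds 17): (e) net 58−30=28 > 17 — meets.
  All elements met. The grievant retains the burden for Stage 4.
Stage 4 (grievant, a more-likely-than-not showing, weight is at least 54): (f) net 97−42=55 ≥ 54 — meets; (g) net 29−1=28 < 54 — fails.
  The grievant does not carry Stage 4.
The employer prevails.

stage 4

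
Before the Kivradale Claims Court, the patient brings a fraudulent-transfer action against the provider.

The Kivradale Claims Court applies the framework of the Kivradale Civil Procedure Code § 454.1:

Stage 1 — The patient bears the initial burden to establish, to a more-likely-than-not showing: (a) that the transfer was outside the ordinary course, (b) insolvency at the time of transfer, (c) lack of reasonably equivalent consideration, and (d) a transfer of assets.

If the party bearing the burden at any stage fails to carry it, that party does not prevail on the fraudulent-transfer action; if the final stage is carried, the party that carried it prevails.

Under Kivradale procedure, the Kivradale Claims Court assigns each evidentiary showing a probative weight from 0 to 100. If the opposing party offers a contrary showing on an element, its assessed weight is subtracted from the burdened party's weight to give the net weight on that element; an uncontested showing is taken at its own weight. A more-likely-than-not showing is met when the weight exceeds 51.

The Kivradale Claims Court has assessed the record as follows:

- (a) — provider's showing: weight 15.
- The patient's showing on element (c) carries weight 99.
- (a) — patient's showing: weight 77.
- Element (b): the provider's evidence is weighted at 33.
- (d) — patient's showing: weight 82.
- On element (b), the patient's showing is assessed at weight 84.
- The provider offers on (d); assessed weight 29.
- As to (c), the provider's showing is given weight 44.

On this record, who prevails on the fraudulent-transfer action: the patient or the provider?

provider

At Stage 1 the patient must meet a more-likely-than-not showing (weight exceeds 51): on (a) the weight is 77 less the opposing 15 gives net 62, > 51, so (a) meets the standard; on (b) the weight is 84 less the opposing 33 gives net 51, ≤ 51, so (b) does not meet the standard; on (c) the weight is 99 less the opposing 44 gives net 55, > 51, so (c) meets the standard; on (d) the weight is 82 less the opposing 29 gives net 53, > 51, so (d) meets the standard.
  Not every element is met, so the patient fails to carry Stage 1.
The provider prevails.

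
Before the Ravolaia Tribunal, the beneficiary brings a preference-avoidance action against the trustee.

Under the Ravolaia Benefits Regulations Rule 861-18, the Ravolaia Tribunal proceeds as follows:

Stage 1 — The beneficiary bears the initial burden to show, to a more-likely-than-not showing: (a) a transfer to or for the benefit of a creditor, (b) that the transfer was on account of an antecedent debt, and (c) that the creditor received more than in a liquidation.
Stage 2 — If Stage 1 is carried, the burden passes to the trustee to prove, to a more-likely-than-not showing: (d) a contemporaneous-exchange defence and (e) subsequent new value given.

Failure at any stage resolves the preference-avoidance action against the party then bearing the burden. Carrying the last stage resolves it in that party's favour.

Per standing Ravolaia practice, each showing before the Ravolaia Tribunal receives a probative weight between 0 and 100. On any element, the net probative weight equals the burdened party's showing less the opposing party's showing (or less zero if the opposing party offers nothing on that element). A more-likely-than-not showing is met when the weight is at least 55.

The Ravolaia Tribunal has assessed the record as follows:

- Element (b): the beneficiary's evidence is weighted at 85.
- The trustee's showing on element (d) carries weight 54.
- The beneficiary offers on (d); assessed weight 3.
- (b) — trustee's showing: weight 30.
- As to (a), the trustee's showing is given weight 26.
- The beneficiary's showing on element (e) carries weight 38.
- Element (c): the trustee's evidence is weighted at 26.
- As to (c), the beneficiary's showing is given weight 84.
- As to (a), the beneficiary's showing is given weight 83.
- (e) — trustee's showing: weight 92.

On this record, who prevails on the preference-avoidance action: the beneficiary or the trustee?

beneficiary

Stage 1 (beneficiary, a more-likely-than-not showing, weight is at least 55): (a) net 83−26=57 ≥ 55 — meets; (b) net 85−30=55 ≥ 55 — meets; (c) net 84−26=58 ≥ 55 — meets.
  Stage 1 is satisfied; the onus moves to the trustee.
Stage 2 (trustee, a more-likely-than-not showing, weight is at least 55): (d) net 54−3=51 < 55 — fails; (e) net 92−38=54 < 55 — fails.
  The trustee does not carry Stage 2.
The analysis ends at Stage 2; the beneficiary prevails.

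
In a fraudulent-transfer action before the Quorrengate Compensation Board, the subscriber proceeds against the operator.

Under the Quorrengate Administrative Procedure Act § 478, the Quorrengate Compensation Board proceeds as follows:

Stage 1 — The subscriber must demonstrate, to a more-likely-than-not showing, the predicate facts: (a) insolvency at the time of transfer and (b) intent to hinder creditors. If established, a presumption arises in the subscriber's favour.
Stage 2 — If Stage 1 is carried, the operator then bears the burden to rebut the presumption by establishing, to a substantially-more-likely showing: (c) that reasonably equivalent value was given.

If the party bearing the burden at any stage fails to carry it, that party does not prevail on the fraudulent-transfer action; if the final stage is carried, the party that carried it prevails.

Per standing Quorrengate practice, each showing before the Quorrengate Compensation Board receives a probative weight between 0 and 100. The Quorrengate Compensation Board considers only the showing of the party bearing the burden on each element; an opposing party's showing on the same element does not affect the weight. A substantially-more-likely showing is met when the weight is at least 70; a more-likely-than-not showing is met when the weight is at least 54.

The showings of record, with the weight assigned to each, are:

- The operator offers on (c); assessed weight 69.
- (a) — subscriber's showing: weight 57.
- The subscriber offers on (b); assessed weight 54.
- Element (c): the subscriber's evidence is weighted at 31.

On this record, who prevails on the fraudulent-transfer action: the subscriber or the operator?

subscriber

At Stage 1 the subscriber must meet a more-likely-than-not showing (weight is at least 54): on (a) the weight is 57, ≥ 54, so (a) meets the standard; on (b) the weight is 54, which does reach 54, so (b) meets the standard.
  All elements met. The burden passes to the operator.
At Stage 2 the operator must meet a substantially-more-likely showing (weight is at least 70): on (c) the weight is 69 (the subscriber's 31 is given no effect), < 70, so (c) does not meet the standard.
  Stage 2 not carried; the operator fails its burden.
So the subscriber prevails.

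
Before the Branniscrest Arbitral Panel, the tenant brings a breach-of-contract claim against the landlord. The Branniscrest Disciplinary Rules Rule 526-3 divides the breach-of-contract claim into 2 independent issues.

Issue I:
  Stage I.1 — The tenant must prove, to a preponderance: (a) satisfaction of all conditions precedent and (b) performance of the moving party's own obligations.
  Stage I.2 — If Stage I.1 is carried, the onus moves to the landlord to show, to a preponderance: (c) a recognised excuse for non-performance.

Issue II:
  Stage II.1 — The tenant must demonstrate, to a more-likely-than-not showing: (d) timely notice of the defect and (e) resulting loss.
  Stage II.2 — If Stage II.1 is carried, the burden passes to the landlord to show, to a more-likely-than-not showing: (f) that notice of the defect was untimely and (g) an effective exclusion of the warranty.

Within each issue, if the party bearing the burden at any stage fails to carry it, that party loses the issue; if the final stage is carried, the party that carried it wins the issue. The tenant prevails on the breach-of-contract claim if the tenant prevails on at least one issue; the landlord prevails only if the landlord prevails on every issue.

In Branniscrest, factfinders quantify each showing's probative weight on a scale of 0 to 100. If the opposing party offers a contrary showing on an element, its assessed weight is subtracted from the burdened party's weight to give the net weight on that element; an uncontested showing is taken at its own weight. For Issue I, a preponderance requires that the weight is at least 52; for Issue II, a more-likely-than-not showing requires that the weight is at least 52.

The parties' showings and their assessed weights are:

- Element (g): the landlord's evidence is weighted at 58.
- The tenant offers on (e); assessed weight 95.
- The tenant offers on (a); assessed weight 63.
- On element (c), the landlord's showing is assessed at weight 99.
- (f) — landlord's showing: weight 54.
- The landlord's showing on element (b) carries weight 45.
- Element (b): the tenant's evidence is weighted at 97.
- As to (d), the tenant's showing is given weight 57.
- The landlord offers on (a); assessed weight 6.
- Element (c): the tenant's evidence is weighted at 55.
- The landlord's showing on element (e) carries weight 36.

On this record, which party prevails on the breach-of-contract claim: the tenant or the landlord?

— Issue I —
Stage I.1 (tenant, a preponderance, weight is at least 52): (a) net 63−6=57 ≥ 52 — meets; (b) net 97−45=52 ≥ 52 — meets.
  The tenant carries Stage I.1; the landlord now bears the burden.
Stage I.2 (landlord, a preponderance, weight is at least 52): (c) net 99−55=44 < 52 — fails.
  Not every element is met, so the landlord fails to carry Stage I.2.
The tenant prevails on this issue.
— Issue II —
Stage II.1 — burden on tenant; standard: a more-likely-than-not showing (weight is at least 52).
    (d): 57 ≥ 52 [met]
    (e): 95 − 36 = 59 ≥ 52 [met]
  All elements met. The burden passes to the landlord.
Stage II.2 — burden on landlord; standard: a more-likely-than-not showing (weight is at least 52).
    (f): 54 ≥ 52 [met]
    (g): 58 ≥ 52 [met]
  All elements met at the final stage.
All stages carried — the landlord prevails on this issue.
Per-issue: Issue I → tenant; Issue II → landlord. The tenant must prevail on at least one issue; overall, the tenant prevails.

tenant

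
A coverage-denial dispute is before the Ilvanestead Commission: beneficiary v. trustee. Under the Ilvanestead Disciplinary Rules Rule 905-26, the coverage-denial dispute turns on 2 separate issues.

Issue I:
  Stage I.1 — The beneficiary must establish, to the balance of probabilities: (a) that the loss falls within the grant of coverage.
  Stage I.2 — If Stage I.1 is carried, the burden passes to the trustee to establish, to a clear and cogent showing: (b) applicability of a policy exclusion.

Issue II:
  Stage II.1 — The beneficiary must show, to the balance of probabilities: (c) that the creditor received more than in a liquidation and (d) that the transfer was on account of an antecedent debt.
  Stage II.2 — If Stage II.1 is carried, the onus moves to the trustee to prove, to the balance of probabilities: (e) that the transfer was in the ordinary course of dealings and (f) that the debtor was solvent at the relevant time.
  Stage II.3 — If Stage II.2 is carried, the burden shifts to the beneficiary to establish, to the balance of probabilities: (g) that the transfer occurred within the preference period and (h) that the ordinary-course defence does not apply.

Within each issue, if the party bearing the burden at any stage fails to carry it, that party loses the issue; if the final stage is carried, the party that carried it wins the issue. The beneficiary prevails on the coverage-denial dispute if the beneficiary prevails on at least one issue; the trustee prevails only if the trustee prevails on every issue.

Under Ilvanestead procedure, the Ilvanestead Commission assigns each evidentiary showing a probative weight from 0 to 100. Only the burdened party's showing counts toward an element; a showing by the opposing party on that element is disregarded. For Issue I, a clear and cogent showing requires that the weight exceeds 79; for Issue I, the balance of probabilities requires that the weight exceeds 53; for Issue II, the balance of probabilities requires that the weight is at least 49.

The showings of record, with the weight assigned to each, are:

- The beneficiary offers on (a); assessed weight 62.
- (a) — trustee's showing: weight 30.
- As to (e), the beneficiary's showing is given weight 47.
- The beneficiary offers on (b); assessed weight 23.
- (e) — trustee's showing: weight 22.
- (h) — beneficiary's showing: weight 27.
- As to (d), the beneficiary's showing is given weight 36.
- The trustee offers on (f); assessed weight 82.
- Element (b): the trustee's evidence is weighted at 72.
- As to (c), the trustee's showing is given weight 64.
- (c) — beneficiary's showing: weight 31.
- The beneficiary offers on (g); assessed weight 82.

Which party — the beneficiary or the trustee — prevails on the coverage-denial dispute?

beneficiary

— Issue I —
At Stage I.1 the beneficiary must meet the balance of probabilities (weight exceeds 53): on (a) the weight is 62 (the trustee's 30 is given no effect), > 53, so (a) meets the standard.
  All elements met. The burden passes to the trustee.
At Stage I.2 the trustee must meet a clear and cogent showing (weight exceeds 79): on (b) the weight is 72 (the beneficiary's 23 is given no effect), ≤ 79, so (b) does not meet the standard.
  Not every element is met, so the trustee fails to carry Stage I.2.
So the beneficiary prevails on this issue.
— Issue II —
At Stage II.1 the beneficiary must meet the balance of probabilities (weight is at least 49): on (c) the weight is 31 (the trustee's 64 is given no effect), which does not reach 49, so (c) does not meet the standard; on (d) the weight is 36, which does not reach 49, so (d) does not meet the standard.
  Stage II.1 not carried; the beneficiary fails its burden.
So the trustee prevails on this issue.
Per-issue: Issue I → beneficiary; Issue II → trustee. The beneficiary must prevail on at least one issue; overall, the beneficiary prevails.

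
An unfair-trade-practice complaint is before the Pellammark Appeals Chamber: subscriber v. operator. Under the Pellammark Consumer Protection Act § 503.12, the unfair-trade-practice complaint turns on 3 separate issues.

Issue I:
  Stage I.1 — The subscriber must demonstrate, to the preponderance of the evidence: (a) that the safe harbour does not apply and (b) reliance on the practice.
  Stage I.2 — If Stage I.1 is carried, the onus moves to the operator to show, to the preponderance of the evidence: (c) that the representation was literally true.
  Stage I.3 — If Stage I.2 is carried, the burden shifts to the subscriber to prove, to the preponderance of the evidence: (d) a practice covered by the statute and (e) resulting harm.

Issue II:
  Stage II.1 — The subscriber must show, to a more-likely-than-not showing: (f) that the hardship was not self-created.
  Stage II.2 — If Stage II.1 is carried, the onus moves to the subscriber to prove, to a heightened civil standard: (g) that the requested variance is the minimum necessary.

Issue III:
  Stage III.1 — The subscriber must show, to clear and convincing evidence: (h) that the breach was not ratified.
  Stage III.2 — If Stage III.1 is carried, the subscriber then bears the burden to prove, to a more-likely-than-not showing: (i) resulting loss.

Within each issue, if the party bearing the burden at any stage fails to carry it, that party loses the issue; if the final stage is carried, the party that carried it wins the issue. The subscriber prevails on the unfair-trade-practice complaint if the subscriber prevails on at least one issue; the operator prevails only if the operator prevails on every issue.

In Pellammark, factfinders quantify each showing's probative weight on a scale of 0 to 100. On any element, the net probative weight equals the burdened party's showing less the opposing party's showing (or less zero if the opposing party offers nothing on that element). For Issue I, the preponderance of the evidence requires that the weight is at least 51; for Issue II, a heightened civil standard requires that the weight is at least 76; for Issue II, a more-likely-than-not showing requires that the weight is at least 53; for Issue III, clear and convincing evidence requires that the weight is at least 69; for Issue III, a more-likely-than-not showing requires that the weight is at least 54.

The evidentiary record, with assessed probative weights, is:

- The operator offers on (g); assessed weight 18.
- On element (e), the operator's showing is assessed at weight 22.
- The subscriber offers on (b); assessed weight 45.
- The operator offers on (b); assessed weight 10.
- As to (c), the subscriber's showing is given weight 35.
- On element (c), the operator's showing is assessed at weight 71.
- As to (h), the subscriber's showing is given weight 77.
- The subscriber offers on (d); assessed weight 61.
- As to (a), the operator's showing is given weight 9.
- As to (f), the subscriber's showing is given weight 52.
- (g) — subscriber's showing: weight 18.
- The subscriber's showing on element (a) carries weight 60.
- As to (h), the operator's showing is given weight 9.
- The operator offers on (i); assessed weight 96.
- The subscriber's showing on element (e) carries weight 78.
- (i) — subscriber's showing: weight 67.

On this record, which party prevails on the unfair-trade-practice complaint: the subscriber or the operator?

operator

— Issue I —
Stage I.1 (subscriber, the preponderance of the evidence, weight is at least 51): (a) net 60−9=51 ≥ 51 — meets; (b) net 45−10=35 < 51 — fails.
  Stage I.1 not carried; the subscriber fails its burden.
The analysis ends at Stage I.1; the operator prevails on this issue.
— Issue II —
Stage II.1 — burden on subscriber; standard: a more-likely-than-not showing (weight is at least 53).
    (f): 52 < 53 [not met]
  Not every element is met, so the subscriber fails to carry Stage II.1.
The analysis ends at Stage II.1; the operator prevails on this issue.
— Issue III —
At Stage III.1 the subscriber must meet clear and convincing evidence (weight is at least 69): on (h) the weight is 77 less the opposing 9 gives net 68, < 69, so (h) does not meet the standard.
  Stage III.1 not carried; the subscriber fails its burden.
So the operator prevails on this issue.
Per-issue: Issue I → operator; Issue II → operator; Issue III → operator. The subscriber must prevail on at least one issue; overall, the operator prevails.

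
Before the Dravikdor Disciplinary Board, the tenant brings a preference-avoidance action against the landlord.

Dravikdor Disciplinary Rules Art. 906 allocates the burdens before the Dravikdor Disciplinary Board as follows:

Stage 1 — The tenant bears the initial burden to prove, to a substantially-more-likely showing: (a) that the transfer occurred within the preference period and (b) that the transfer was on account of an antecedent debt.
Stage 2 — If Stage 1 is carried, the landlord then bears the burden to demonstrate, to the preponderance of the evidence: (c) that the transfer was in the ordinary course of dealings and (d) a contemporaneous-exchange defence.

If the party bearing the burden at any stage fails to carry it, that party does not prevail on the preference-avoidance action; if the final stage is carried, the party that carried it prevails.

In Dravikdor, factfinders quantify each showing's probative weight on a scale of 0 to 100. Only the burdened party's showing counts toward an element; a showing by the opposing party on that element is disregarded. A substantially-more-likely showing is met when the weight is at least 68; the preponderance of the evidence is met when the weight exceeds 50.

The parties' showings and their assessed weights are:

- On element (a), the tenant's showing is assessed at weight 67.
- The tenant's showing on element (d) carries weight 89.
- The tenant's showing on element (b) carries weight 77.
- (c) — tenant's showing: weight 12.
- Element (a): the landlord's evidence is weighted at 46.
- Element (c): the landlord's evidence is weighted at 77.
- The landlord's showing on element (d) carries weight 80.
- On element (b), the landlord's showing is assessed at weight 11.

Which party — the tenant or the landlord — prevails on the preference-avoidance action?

landlord

Stage 1 (tenant, a substantially-more-likely showing, weight is at least 68): (a) 67 (landlord's 46 disregarded) < 68 — fails; (b) 77 (landlord's 11 disregarded) ≥ 68 — meets.
  Not every element is met, so the tenant fails to carry Stage 1.
So the landlord prevails.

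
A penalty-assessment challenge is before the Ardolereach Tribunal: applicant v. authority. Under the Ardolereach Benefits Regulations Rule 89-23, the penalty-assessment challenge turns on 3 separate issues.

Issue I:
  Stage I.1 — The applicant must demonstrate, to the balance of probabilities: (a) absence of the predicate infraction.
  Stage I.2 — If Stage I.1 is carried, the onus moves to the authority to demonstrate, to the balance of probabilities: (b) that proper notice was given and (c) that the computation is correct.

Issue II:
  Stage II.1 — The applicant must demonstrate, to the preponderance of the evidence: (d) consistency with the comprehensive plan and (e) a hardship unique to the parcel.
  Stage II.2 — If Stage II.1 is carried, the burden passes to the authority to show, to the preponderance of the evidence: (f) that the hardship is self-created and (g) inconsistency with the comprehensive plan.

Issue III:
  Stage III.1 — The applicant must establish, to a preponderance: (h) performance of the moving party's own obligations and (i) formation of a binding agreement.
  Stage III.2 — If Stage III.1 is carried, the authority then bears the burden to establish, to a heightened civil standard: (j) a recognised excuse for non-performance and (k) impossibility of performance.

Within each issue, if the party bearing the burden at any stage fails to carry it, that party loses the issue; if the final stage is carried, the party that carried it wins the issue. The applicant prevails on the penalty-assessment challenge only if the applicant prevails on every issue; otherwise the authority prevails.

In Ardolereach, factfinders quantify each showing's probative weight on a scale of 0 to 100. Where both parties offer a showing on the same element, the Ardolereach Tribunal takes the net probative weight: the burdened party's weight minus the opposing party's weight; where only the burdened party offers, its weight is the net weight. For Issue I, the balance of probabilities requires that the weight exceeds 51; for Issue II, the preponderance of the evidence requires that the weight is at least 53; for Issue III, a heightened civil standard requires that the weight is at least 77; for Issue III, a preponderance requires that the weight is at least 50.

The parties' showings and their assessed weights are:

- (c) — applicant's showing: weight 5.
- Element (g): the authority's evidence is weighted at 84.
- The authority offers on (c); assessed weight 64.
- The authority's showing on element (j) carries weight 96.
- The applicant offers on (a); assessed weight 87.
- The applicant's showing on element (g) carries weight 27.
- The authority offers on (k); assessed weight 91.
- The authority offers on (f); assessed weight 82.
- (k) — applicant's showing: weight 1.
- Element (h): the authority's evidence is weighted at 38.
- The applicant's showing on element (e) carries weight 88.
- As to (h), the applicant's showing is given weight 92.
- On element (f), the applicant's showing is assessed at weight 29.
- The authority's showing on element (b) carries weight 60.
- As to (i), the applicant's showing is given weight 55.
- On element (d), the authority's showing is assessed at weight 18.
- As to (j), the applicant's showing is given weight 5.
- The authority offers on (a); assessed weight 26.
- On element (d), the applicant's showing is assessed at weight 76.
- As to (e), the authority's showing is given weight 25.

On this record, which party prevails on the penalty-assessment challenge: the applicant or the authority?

— Issue I —
Stage I.1 (applicant, the balance of probabilities, weight exceeds 51): (a) net 87−26=61 > 51 — meets.
  Stage I.1 is satisfied; the onus moves to the authority.
Stage I.2 (authority, the balance of probabilities, weight exceeds 51): (b) 60 > 51 — meets; (c) net 64−5=59 > 51 — meets.
  All elements met at the final stage.
All stages carried — the authority prevails on this issue.
— Issue II —
Stage II.1 — burden on applicant; standard: the preponderance of the evidence (weight is at least 53).
    (d): 76 − 18 = 58 ≥ 53 [met]
    (e): 88 − 25 = 63 ≥ 53 [met]
  All elements met. The burden passes to the authority.
Stage II.2 — burden on authority; standard: the preponderance of the evidence (weight is at least 53).
    (f): 82 − 29 = 53 ≥ 53 [met]
    (g): 84 − 27 = 57 ≥ 53 [met]
  All elements met at the final stage.
Every stage carried; the authority prevails on this issue.
— Issue III —
At Stage III.1 the applicant must meet a preponderance (weight is at least 50): on (h) the weight is 92 less the opposing 38 gives net 54, ≥ 50, so (h) meets the standard; on (i) the weight is 55, which does reach 50, so (i) meets the standard.
  Stage III.1 is satisfied; the onus moves to the authority.
At Stage III.2 the authority must meet a heightened civil standard (weight is at least 77): on (j) the weight is 96 less the opposing 5 gives net 91, ≥ 77, so (j) meets the standard; on (k) the weight is 91 less the opposing 1 gives net 90, ≥ 77, so (k) meets the standard.
  All elements met at the final stage.
Every stage carried; the authority prevails on this issue.
Per-issue: Issue I → authority; Issue II → authority; Issue III → authority. The applicant must prevail on every issue; overall, the authority prevails.

authority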